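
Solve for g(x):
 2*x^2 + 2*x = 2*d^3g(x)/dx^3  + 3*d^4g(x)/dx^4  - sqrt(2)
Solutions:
 g(x) = C1 + C2*x + C3*x^2 + C4*exp(-2*x/3) + x^5/60 - x^4/12 + x^3*(sqrt(2) + 6)/12


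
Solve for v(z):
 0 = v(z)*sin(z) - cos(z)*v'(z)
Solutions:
 v(z) = C1/cos(z)


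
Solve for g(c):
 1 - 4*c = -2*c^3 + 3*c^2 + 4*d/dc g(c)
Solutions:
 g(c) = C1 + c^4/8 - c^3/4 - c^2/2 + c/4


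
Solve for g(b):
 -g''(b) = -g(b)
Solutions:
 g(b) = C1*exp(-b) + C2*exp(b)


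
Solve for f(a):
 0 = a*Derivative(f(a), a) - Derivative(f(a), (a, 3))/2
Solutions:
 f(a) = C1 + Integral(C2*airyai(2^(1/3)*a) + C3*airybi(2^(1/3)*a), a)


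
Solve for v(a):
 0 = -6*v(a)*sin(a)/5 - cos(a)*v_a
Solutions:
 v(a) = C1*cos(a)^(6/5)


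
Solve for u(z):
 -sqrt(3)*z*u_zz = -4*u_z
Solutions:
 u(z) = C1 + C2*z^(1 + 4*sqrt(3)/3)


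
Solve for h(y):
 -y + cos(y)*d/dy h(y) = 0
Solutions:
 h(y) = C1 + Integral(y/cos(y), y)


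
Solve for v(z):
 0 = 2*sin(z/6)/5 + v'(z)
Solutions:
 v(z) = C1 + 12*cos(z/6)/5


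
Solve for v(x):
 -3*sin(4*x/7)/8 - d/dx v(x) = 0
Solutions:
 v(x) = C1 + 21*cos(4*x/7)/32


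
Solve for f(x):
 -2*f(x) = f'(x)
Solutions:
 f(x) = C1*exp(-2*x)


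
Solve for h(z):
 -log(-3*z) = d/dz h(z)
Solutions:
 h(z) = C1 - z*log(-z) + z*(1 - log(3))


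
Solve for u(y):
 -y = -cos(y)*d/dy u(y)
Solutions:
 u(y) = C1 + Integral(y/cos(y), y)


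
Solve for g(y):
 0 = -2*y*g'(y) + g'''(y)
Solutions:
 g(y) = C1 + Integral(C2*airyai(2^(1/3)*y) + C3*airybi(2^(1/3)*y), y)


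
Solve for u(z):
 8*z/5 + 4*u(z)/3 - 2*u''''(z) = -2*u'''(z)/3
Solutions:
 u(z) = C1*exp(z*(-12 - 14/(197/27 + sqrt(57))^(1/3) + 9*(197/27 + sqrt(57))^(1/3))/54)*sin(sqrt(3)*z*(14/(197/27 + sqrt(57))^(1/3) + 9*(197/27 + sqrt(57))^(1/3))/54) + C2*exp(z*(-12 - 14/(197/27 + sqrt(57))^(1/3) + 9*(197/27 + sqrt(57))^(1/3))/54)*cos(sqrt(3)*z*(14/(197/27 + sqrt(57))^(1/3) + 9*(197/27 + sqrt(57))^(1/3))/54) + C3*exp(z) + C4*exp(z*(-9*(197/27 + sqrt(57))^(1/3) - 6 + 14/(197/27 + sqrt(57))^(1/3))/27) - 6*z/5


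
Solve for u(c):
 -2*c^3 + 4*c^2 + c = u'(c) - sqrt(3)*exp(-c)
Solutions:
 u(c) = C1 - c^4/2 + 4*c^3/3 + c^2/2 - sqrt(3)*exp(-c)


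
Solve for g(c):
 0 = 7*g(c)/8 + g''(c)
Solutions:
 g(c) = C1*sin(sqrt(14)*c/4) + C2*cos(sqrt(14)*c/4)


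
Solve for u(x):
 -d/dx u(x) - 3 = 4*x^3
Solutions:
 u(x) = C1 - x^4 - 3*x


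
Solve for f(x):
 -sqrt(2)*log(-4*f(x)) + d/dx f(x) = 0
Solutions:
 -sqrt(2)*Integral(1/(log(-_y) + 2*log(2)), (_y, f(x)))/2 = C1 - x


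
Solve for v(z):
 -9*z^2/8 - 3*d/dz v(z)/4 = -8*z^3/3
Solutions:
 v(z) = C1 + 8*z^4/9 - z^3/2


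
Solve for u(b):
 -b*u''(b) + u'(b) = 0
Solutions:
 u(b) = C1 + C2*b^2


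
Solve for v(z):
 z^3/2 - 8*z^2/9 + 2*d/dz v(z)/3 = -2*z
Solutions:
 v(z) = C1 - 3*z^4/16 + 4*z^3/9 - 3*z^2/2


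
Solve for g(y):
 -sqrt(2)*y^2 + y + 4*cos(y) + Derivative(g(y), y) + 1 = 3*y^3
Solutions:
 g(y) = C1 + 3*y^4/4 + sqrt(2)*y^3/3 - y^2/2 - y - 4*sin(y)


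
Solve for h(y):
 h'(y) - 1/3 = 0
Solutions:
 h(y) = C1 + y/3


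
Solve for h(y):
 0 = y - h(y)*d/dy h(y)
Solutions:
 h(y) = -sqrt(C1 + y^2)
 h(y) = sqrt(C1 + y^2)


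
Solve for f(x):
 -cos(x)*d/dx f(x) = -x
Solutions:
 f(x) = C1 + Integral(x/cos(x), x)


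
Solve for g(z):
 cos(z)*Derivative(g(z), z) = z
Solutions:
 g(z) = C1 + Integral(z/cos(z), z)


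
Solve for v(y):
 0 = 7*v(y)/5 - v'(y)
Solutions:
 v(y) = C1*exp(7*y/5)


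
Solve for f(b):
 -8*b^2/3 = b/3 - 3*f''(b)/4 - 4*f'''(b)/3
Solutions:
 f(b) = C1 + C2*b + C3*exp(-9*b/16) + 8*b^4/27 - 494*b^3/243 + 7904*b^2/729


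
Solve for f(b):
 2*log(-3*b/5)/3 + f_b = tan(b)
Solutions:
 f(b) = C1 - 2*b*log(-b)/3 - 2*b*log(3)/3 + 2*b/3 + 2*b*log(5)/3 - log(cos(b))


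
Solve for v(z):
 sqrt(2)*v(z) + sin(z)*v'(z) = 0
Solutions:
 v(z) = C1*(cos(z) + 1)^(sqrt(2)/2)/(cos(z) - 1)^(sqrt(2)/2)


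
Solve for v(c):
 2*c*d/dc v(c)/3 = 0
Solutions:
 v(c) = C1


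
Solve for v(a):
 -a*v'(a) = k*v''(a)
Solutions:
 v(a) = C1 + C2*sqrt(k)*erf(sqrt(2)*a*sqrt(1/k)/2)


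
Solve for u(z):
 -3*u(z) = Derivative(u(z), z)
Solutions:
 u(z) = C1*exp(-3*z)


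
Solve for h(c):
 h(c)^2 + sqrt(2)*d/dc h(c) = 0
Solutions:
 h(c) = 2/(C1 + sqrt(2)*c)


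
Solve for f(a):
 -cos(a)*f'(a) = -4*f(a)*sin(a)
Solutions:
 f(a) = C1/cos(a)^4


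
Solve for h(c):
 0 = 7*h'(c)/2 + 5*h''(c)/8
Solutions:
 h(c) = C1 + C2*exp(-28*c/5)


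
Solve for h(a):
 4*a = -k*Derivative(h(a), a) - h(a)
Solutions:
 h(a) = C1*exp(-a/k) - 4*a + 4*k


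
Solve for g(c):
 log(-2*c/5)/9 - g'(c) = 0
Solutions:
 g(c) = C1 + c*log(-c)/9 + c*(-log(5) - 1 + log(2))/9


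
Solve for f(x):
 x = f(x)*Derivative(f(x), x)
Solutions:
 f(x) = -sqrt(C1 + x^2)
 f(x) = sqrt(C1 + x^2)


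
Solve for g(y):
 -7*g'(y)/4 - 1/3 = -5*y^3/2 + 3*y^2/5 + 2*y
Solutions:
 g(y) = C1 + 5*y^4/14 - 4*y^3/35 - 4*y^2/7 - 4*y/21


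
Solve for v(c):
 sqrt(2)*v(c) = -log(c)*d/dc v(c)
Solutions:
 v(c) = C1*exp(-sqrt(2)*li(c))


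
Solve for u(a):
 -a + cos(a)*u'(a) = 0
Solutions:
 u(a) = C1 + Integral(a/cos(a), a)


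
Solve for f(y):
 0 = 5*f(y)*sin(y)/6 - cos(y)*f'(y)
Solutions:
 f(y) = C1/cos(y)^(5/6)


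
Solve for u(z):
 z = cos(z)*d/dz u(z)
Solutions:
 u(z) = C1 + Integral(z/cos(z), z)


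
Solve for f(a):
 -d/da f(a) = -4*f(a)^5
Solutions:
 f(a) = -(-1/(C1 + 16*a))^(1/4)
 f(a) = (-1/(C1 + 16*a))^(1/4)
 f(a) = -I*(-1/(C1 + 16*a))^(1/4)
 f(a) = I*(-1/(C1 + 16*a))^(1/4)


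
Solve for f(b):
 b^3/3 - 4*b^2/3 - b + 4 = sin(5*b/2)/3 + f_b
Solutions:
 f(b) = C1 + b^4/12 - 4*b^3/9 - b^2/2 + 4*b + 2*cos(5*b/2)/15


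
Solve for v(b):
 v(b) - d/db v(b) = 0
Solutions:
 v(b) = C1*exp(b)


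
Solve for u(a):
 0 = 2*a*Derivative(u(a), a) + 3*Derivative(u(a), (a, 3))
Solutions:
 u(a) = C1 + Integral(C2*airyai(-2^(1/3)*3^(2/3)*a/3) + C3*airybi(-2^(1/3)*3^(2/3)*a/3), a)


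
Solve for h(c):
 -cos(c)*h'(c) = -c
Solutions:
 h(c) = C1 + Integral(c/cos(c), c)


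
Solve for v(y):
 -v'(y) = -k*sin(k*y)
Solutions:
 v(y) = C1 - cos(k*y)


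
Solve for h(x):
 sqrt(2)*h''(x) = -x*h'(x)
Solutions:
 h(x) = C1 + C2*erf(2^(1/4)*x/2)


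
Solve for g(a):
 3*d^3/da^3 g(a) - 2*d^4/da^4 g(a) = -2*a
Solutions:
 g(a) = C1 + C2*a + C3*a^2 + C4*exp(3*a/2) - a^4/36 - 2*a^3/27


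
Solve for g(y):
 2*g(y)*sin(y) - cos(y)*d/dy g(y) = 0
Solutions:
 g(y) = C1/cos(y)^2


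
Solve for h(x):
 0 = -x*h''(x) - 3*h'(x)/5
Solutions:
 h(x) = C1 + C2*x^(2/5)


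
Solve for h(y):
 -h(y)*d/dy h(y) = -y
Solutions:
 h(y) = -sqrt(C1 + y^2)
 h(y) = sqrt(C1 + y^2)


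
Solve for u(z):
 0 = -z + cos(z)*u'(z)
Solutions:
 u(z) = C1 + Integral(z/cos(z), z)


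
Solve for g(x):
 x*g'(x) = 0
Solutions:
 g(x) = C1


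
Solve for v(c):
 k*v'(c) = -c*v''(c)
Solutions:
 v(c) = C1 + c^(1 - re(k))*(C2*sin(log(c)*Abs(im(k))) + C3*cos(log(c)*im(k)))


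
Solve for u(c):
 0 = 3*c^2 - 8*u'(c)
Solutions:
 u(c) = C1 + c^3/8


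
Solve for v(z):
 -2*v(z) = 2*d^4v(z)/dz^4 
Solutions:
 v(z) = (C1*sin(sqrt(2)*z/2) + C2*cos(sqrt(2)*z/2))*exp(-sqrt(2)*z/2) + (C3*sin(sqrt(2)*z/2) + C4*cos(sqrt(2)*z/2))*exp(sqrt(2)*z/2)


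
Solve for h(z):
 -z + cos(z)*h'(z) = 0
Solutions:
 h(z) = C1 + Integral(z/cos(z), z)


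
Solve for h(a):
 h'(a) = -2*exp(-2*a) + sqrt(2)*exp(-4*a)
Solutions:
 h(a) = C1 + exp(-2*a) - sqrt(2)*exp(-4*a)/4


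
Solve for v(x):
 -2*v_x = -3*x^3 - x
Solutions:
 v(x) = C1 + 3*x^4/8 + x^2/4


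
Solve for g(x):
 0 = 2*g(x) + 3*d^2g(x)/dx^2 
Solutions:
 g(x) = C1*sin(sqrt(6)*x/3) + C2*cos(sqrt(6)*x/3)


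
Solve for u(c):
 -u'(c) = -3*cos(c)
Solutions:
 u(c) = C1 + 3*sin(c)


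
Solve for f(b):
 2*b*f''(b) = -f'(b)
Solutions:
 f(b) = C1 + C2*sqrt(b)


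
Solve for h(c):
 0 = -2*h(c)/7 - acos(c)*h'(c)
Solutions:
 h(c) = C1*exp(-2*Integral(1/acos(c), c)/7)


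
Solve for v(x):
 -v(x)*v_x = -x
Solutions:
 v(x) = -sqrt(C1 + x^2)
 v(x) = sqrt(C1 + x^2)


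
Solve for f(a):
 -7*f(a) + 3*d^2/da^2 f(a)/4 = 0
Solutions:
 f(a) = C1*exp(-2*sqrt(21)*a/3) + C2*exp(2*sqrt(21)*a/3)


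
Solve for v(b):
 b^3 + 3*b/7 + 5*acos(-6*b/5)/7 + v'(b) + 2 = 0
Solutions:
 v(b) = C1 - b^4/4 - 3*b^2/14 - 5*b*acos(-6*b/5)/7 - 2*b - 5*sqrt(25 - 36*b^2)/42


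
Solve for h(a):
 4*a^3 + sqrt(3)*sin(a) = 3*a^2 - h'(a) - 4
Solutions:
 h(a) = C1 - a^4 + a^3 - 4*a + sqrt(3)*cos(a)


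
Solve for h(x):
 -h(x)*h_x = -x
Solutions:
 h(x) = -sqrt(C1 + x^2)
 h(x) = sqrt(C1 + x^2)


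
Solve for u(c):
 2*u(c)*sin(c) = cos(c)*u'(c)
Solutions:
 u(c) = C1/cos(c)^2


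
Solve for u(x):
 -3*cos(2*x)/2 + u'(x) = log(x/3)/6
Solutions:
 u(x) = C1 + x*log(x)/6 - x*log(3)/6 - x/6 + 3*sin(2*x)/4


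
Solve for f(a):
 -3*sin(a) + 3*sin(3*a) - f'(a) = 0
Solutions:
 f(a) = C1 + 3*cos(a) - cos(3*a)


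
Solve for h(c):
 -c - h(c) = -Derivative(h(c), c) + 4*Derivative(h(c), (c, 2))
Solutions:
 h(c) = -c + (C1*sin(sqrt(15)*c/8) + C2*cos(sqrt(15)*c/8))*exp(c/8) - 1


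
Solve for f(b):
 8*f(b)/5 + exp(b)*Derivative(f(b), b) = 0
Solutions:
 f(b) = C1*exp(8*exp(-b)/5)


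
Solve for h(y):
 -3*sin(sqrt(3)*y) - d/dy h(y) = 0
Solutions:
 h(y) = C1 + sqrt(3)*cos(sqrt(3)*y)


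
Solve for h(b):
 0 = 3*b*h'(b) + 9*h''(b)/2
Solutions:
 h(b) = C1 + C2*erf(sqrt(3)*b/3)


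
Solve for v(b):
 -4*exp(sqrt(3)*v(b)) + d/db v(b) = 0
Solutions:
 v(b) = sqrt(3)*(2*log(-1/(C1 + 4*b)) - log(3))/6


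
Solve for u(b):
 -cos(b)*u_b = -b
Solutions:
 u(b) = C1 + Integral(b/cos(b), b)


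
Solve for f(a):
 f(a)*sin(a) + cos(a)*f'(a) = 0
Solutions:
 f(a) = C1*cos(a)


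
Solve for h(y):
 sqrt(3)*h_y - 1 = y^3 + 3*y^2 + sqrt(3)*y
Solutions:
 h(y) = C1 + sqrt(3)*y^4/12 + sqrt(3)*y^3/3 + y^2/2 + sqrt(3)*y/3


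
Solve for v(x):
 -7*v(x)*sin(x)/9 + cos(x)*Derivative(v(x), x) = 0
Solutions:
 v(x) = C1/cos(x)^(7/9)


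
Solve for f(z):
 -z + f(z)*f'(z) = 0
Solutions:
 f(z) = -sqrt(C1 + z^2)
 f(z) = sqrt(C1 + z^2)


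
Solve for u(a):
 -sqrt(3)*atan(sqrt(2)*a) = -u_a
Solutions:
 u(a) = C1 + sqrt(3)*(a*atan(sqrt(2)*a) - sqrt(2)*log(2*a^2 + 1)/4)


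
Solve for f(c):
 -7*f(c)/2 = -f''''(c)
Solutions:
 f(c) = C1*exp(-2^(3/4)*7^(1/4)*c/2) + C2*exp(2^(3/4)*7^(1/4)*c/2) + C3*sin(2^(3/4)*7^(1/4)*c/2) + C4*cos(2^(3/4)*7^(1/4)*c/2)


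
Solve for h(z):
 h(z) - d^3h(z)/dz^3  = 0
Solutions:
 h(z) = C3*exp(z) + (C1*sin(sqrt(3)*z/2) + C2*cos(sqrt(3)*z/2))*exp(-z/2)


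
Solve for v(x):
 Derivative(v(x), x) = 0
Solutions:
 v(x) = C1


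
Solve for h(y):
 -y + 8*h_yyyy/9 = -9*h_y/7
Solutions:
 h(y) = C1 + C4*exp(-3*3^(1/3)*7^(2/3)*y/14) + 7*y^2/18 + (C2*sin(3*3^(5/6)*7^(2/3)*y/28) + C3*cos(3*3^(5/6)*7^(2/3)*y/28))*exp(3*3^(1/3)*7^(2/3)*y/28)


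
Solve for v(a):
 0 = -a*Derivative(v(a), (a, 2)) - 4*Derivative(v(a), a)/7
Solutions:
 v(a) = C1 + C2*a^(3/7)


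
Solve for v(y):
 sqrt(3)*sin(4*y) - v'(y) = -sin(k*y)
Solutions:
 v(y) = C1 - sqrt(3)*cos(4*y)/4 - cos(k*y)/k


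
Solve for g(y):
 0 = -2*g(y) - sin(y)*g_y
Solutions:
 g(y) = C1*(cos(y) + 1)/(cos(y) - 1)


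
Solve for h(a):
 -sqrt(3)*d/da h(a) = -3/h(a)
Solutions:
 h(a) = -sqrt(C1 + 2*sqrt(3)*a)
 h(a) = sqrt(C1 + 2*sqrt(3)*a)


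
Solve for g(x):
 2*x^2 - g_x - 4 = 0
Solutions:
 g(x) = C1 + 2*x^3/3 - 4*x


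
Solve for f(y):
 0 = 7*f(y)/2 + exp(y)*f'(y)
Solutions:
 f(y) = C1*exp(7*exp(-y)/2)


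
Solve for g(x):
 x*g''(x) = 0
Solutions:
 g(x) = C1 + C2*x


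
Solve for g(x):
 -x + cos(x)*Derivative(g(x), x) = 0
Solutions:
 g(x) = C1 + Integral(x/cos(x), x)


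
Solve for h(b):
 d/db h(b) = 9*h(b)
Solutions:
 h(b) = C1*exp(9*b)


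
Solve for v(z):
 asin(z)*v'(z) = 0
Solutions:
 v(z) = C1


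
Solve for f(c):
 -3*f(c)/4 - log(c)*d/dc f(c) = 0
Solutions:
 f(c) = C1*exp(-3*li(c)/4)


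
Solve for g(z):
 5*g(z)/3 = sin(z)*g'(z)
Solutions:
 g(z) = C1*(cos(z) - 1)^(5/6)/(cos(z) + 1)^(5/6)


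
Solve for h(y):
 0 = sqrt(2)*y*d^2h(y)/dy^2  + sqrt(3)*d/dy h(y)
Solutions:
 h(y) = C1 + C2*y^(1 - sqrt(6)/2)


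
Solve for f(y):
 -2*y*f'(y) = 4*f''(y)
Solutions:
 f(y) = C1 + C2*erf(y/2)


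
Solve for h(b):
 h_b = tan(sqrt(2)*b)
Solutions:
 h(b) = C1 - sqrt(2)*log(cos(sqrt(2)*b))/2


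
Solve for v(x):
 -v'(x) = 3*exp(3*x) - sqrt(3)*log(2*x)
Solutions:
 v(x) = C1 + sqrt(3)*x*log(x) + sqrt(3)*x*(-1 + log(2)) - exp(3*x)


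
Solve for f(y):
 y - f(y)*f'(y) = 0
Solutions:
 f(y) = -sqrt(C1 + y^2)
 f(y) = sqrt(C1 + y^2)


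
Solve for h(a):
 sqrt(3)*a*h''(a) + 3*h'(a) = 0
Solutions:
 h(a) = C1 + C2*a^(1 - sqrt(3))


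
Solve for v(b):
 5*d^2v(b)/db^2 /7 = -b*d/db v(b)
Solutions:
 v(b) = C1 + C2*erf(sqrt(70)*b/10)


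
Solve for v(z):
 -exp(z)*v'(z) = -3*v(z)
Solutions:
 v(z) = C1*exp(-3*exp(-z))


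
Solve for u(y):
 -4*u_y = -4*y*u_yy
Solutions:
 u(y) = C1 + C2*y^2


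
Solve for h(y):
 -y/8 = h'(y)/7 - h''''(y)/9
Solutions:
 h(y) = C1 + C4*exp(21^(2/3)*y/7) - 7*y^2/16 + (C2*sin(3*3^(1/6)*7^(2/3)*y/14) + C3*cos(3*3^(1/6)*7^(2/3)*y/14))*exp(-21^(2/3)*y/14)


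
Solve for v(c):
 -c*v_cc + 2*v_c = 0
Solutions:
 v(c) = C1 + C2*c^3


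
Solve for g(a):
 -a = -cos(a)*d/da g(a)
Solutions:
 g(a) = C1 + Integral(a/cos(a), a)


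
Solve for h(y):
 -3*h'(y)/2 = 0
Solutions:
 h(y) = C1


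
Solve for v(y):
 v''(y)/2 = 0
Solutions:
 v(y) = C1 + C2*y


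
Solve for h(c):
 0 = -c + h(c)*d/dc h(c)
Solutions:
 h(c) = -sqrt(C1 + c^2)
 h(c) = sqrt(C1 + c^2)


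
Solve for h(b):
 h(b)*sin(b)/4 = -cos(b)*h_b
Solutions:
 h(b) = C1*cos(b)^(1/4)


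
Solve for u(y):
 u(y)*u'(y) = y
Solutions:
 u(y) = -sqrt(C1 + y^2)
 u(y) = sqrt(C1 + y^2)


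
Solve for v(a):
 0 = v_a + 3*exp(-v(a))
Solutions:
 v(a) = log(C1 - 3*a)


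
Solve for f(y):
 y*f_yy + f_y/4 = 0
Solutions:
 f(y) = C1 + C2*y^(3/4)


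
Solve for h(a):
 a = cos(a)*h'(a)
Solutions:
 h(a) = C1 + Integral(a/cos(a), a)


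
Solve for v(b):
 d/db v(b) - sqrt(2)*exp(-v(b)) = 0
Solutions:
 v(b) = log(C1 + sqrt(2)*b)


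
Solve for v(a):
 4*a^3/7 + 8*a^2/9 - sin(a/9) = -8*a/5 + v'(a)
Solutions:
 v(a) = C1 + a^4/7 + 8*a^3/27 + 4*a^2/5 + 9*cos(a/9)


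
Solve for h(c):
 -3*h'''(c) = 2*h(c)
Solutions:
 h(c) = C3*exp(-2^(1/3)*3^(2/3)*c/3) + (C1*sin(2^(1/3)*3^(1/6)*c/2) + C2*cos(2^(1/3)*3^(1/6)*c/2))*exp(2^(1/3)*3^(2/3)*c/6)


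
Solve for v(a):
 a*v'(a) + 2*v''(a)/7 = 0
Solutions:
 v(a) = C1 + C2*erf(sqrt(7)*a/2)


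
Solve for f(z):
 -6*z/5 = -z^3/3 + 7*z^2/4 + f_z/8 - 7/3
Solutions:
 f(z) = C1 + 2*z^4/3 - 14*z^3/3 - 24*z^2/5 + 56*z/3


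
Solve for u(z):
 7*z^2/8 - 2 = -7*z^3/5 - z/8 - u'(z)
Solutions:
 u(z) = C1 - 7*z^4/20 - 7*z^3/24 - z^2/16 + 2*z


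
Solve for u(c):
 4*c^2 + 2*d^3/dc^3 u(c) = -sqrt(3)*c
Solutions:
 u(c) = C1 + C2*c + C3*c^2 - c^5/30 - sqrt(3)*c^4/48


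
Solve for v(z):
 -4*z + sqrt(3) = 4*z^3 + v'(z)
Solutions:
 v(z) = C1 - z^4 - 2*z^2 + sqrt(3)*z


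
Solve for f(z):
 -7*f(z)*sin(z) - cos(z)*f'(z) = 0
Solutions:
 f(z) = C1*cos(z)^7


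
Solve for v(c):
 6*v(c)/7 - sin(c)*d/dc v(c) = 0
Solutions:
 v(c) = C1*(cos(c) - 1)^(3/7)/(cos(c) + 1)^(3/7)


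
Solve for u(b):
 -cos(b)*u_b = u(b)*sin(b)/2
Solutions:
 u(b) = C1*sqrt(cos(b))


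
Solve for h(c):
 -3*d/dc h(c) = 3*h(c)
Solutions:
 h(c) = C1*exp(-c)


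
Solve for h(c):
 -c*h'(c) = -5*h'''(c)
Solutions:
 h(c) = C1 + Integral(C2*airyai(5^(2/3)*c/5) + C3*airybi(5^(2/3)*c/5), c)


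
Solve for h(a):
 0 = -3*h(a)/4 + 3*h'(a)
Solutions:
 h(a) = C1*exp(a/4)


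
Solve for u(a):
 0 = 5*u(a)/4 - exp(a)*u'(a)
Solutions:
 u(a) = C1*exp(-5*exp(-a)/4)


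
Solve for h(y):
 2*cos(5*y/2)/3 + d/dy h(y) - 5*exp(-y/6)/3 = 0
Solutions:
 h(y) = C1 - 4*sin(5*y/2)/15 - 10*exp(-y/6)


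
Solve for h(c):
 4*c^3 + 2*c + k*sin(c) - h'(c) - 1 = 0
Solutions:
 h(c) = C1 + c^4 + c^2 - c - k*cos(c)


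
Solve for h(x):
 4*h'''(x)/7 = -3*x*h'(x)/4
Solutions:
 h(x) = C1 + Integral(C2*airyai(-2^(2/3)*21^(1/3)*x/4) + C3*airybi(-2^(2/3)*21^(1/3)*x/4), x)


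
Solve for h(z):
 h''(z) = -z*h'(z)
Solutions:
 h(z) = C1 + C2*erf(sqrt(2)*z/2)


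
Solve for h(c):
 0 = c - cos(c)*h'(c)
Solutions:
 h(c) = C1 + Integral(c/cos(c), c)


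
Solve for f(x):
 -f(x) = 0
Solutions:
 f(x) = 0


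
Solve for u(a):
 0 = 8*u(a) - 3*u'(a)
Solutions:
 u(a) = C1*exp(8*a/3)


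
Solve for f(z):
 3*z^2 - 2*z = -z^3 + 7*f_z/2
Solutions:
 f(z) = C1 + z^4/14 + 2*z^3/7 - 2*z^2/7


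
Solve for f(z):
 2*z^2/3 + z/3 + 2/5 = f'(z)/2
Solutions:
 f(z) = C1 + 4*z^3/9 + z^2/3 + 4*z/5


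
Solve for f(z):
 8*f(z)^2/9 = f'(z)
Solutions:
 f(z) = -9/(C1 + 8*z)


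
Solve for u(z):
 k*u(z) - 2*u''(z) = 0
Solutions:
 u(z) = C1*exp(-sqrt(2)*sqrt(k)*z/2) + C2*exp(sqrt(2)*sqrt(k)*z/2)


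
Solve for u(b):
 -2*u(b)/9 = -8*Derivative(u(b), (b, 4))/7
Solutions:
 u(b) = C1*exp(-sqrt(6)*7^(1/4)*b/6) + C2*exp(sqrt(6)*7^(1/4)*b/6) + C3*sin(sqrt(6)*7^(1/4)*b/6) + C4*cos(sqrt(6)*7^(1/4)*b/6)


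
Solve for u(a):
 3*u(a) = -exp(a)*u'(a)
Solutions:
 u(a) = C1*exp(3*exp(-a))


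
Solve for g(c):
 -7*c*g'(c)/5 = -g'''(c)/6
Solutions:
 g(c) = C1 + Integral(C2*airyai(42^(1/3)*5^(2/3)*c/5) + C3*airybi(42^(1/3)*5^(2/3)*c/5), c)


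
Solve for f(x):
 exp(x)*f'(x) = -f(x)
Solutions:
 f(x) = C1*exp(exp(-x))


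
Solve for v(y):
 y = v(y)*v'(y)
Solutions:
 v(y) = -sqrt(C1 + y^2)
 v(y) = sqrt(C1 + y^2)


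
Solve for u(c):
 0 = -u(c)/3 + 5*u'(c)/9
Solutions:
 u(c) = C1*exp(3*c/5)


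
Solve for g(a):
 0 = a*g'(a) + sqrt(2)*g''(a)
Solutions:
 g(a) = C1 + C2*erf(2^(1/4)*a/2)


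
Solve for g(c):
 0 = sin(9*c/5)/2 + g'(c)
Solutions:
 g(c) = C1 + 5*cos(9*c/5)/18


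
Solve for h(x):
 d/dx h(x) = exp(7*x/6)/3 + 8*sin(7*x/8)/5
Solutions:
 h(x) = C1 + 2*exp(7*x/6)/7 - 64*cos(7*x/8)/35


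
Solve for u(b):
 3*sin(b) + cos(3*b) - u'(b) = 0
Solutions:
 u(b) = C1 + sin(3*b)/3 - 3*cos(b)


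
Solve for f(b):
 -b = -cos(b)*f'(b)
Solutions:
 f(b) = C1 + Integral(b/cos(b), b)


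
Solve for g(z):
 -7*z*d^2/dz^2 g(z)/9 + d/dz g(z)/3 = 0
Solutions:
 g(z) = C1 + C2*z^(10/7)


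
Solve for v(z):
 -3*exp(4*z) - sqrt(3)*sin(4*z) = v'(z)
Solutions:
 v(z) = C1 - 3*exp(4*z)/4 + sqrt(3)*cos(4*z)/4


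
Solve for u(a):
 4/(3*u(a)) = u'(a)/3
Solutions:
 u(a) = -sqrt(C1 + 8*a)
 u(a) = sqrt(C1 + 8*a)


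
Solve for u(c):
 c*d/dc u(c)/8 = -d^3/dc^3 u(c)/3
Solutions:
 u(c) = C1 + Integral(C2*airyai(-3^(1/3)*c/2) + C3*airybi(-3^(1/3)*c/2), c)


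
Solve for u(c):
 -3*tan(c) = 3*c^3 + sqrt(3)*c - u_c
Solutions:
 u(c) = C1 + 3*c^4/4 + sqrt(3)*c^2/2 - 3*log(cos(c))


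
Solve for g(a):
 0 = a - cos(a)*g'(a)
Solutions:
 g(a) = C1 + Integral(a/cos(a), a)


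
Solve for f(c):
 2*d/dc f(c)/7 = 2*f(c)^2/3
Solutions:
 f(c) = -3/(C1 + 7*c)


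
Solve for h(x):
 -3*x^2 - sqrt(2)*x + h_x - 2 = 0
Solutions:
 h(x) = C1 + x^3 + sqrt(2)*x^2/2 + 2*x


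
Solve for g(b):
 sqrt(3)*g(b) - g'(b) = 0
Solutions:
 g(b) = C1*exp(sqrt(3)*b)


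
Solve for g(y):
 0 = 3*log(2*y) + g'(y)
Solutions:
 g(y) = C1 - 3*y*log(y) - y*log(8) + 3*y


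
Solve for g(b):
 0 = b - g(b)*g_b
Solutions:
 g(b) = -sqrt(C1 + b^2)
 g(b) = sqrt(C1 + b^2)


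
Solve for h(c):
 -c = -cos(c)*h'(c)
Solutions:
 h(c) = C1 + Integral(c/cos(c), c)


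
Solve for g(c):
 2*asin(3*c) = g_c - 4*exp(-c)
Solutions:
 g(c) = C1 + 2*c*asin(3*c) + 2*sqrt(1 - 9*c^2)/3 - 4*exp(-c)


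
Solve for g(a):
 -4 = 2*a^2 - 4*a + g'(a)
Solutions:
 g(a) = C1 - 2*a^3/3 + 2*a^2 - 4*a


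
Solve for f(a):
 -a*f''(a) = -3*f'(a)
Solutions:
 f(a) = C1 + C2*a^4


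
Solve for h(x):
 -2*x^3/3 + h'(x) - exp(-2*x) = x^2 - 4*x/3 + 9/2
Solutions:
 h(x) = C1 + x^4/6 + x^3/3 - 2*x^2/3 + 9*x/2 - exp(-2*x)/2


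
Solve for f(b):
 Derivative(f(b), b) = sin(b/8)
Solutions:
 f(b) = C1 - 8*cos(b/8)


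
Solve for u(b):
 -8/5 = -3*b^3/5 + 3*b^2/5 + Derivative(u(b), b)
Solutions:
 u(b) = C1 + 3*b^4/20 - b^3/5 - 8*b/5


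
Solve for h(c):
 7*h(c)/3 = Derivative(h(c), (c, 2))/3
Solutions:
 h(c) = C1*exp(-sqrt(7)*c) + C2*exp(sqrt(7)*c)


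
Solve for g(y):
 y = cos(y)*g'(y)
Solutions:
 g(y) = C1 + Integral(y/cos(y), y)


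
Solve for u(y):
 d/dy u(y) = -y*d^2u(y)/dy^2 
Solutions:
 u(y) = C1 + C2*log(y)


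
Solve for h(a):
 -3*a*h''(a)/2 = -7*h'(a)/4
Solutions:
 h(a) = C1 + C2*a^(13/6)


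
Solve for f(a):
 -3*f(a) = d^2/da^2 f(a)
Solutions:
 f(a) = C1*sin(sqrt(3)*a) + C2*cos(sqrt(3)*a)


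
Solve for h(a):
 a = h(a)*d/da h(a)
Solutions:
 h(a) = -sqrt(C1 + a^2)
 h(a) = sqrt(C1 + a^2)


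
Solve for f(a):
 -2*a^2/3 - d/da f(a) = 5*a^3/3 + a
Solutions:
 f(a) = C1 - 5*a^4/12 - 2*a^3/9 - a^2/2


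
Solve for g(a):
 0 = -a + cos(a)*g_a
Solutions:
 g(a) = C1 + Integral(a/cos(a), a)


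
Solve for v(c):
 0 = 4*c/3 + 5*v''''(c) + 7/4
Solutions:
 v(c) = C1 + C2*c + C3*c^2 + C4*c^3 - c^5/450 - 7*c^4/480


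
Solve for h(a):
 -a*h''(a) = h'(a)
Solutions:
 h(a) = C1 + C2*log(a)


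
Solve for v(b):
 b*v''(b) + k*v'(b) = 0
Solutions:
 v(b) = C1 + b^(1 - re(k))*(C2*sin(log(b)*Abs(im(k))) + C3*cos(log(b)*im(k)))


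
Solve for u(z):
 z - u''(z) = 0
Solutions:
 u(z) = C1 + C2*z + z^3/6


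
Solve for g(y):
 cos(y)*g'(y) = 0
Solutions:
 g(y) = C1


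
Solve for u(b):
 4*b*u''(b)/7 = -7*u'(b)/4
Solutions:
 u(b) = C1 + C2/b^(33/16)


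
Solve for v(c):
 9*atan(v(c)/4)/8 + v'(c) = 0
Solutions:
 Integral(1/atan(_y/4), (_y, v(c))) = C1 - 9*c/8


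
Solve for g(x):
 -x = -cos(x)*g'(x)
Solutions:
 g(x) = C1 + Integral(x/cos(x), x)


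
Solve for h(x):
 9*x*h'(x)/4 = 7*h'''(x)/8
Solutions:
 h(x) = C1 + Integral(C2*airyai(18^(1/3)*7^(2/3)*x/7) + C3*airybi(18^(1/3)*7^(2/3)*x/7), x)


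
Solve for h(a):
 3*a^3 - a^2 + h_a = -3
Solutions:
 h(a) = C1 - 3*a^4/4 + a^3/3 - 3*a


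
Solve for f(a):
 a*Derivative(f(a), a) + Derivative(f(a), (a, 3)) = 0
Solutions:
 f(a) = C1 + Integral(C2*airyai(-a) + C3*airybi(-a), a)


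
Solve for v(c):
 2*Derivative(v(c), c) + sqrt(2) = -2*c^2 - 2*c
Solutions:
 v(c) = C1 - c^3/3 - c^2/2 - sqrt(2)*c/2


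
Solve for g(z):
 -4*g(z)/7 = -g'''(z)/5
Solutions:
 g(z) = C3*exp(20^(1/3)*7^(2/3)*z/7) + (C1*sin(20^(1/3)*sqrt(3)*7^(2/3)*z/14) + C2*cos(20^(1/3)*sqrt(3)*7^(2/3)*z/14))*exp(-20^(1/3)*7^(2/3)*z/14)


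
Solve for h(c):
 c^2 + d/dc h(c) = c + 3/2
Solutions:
 h(c) = C1 - c^3/3 + c^2/2 + 3*c/2


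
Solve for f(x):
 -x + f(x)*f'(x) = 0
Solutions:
 f(x) = -sqrt(C1 + x^2)
 f(x) = sqrt(C1 + x^2)


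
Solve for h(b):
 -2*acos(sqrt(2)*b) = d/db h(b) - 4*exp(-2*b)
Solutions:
 h(b) = C1 - 2*b*acos(sqrt(2)*b) + sqrt(2)*sqrt(1 - 2*b^2) - 2*exp(-2*b)


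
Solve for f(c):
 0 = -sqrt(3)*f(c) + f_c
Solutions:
 f(c) = C1*exp(sqrt(3)*c)


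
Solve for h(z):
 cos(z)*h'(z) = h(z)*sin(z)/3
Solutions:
 h(z) = C1/cos(z)^(1/3)


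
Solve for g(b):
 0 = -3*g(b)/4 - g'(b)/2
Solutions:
 g(b) = C1*exp(-3*b/2)


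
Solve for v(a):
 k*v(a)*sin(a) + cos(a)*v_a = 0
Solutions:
 v(a) = C1*exp(k*log(cos(a)))


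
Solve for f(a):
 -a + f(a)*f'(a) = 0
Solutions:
 f(a) = -sqrt(C1 + a^2)
 f(a) = sqrt(C1 + a^2)


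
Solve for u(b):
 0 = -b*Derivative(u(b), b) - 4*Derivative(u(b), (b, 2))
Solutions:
 u(b) = C1 + C2*erf(sqrt(2)*b/4)


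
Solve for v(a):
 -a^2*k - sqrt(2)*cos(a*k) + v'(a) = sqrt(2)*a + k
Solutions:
 v(a) = C1 + a^3*k/3 + sqrt(2)*a^2/2 + a*k + sqrt(2)*sin(a*k)/k


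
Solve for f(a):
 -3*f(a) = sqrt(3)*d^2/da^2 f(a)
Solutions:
 f(a) = C1*sin(3^(1/4)*a) + C2*cos(3^(1/4)*a)


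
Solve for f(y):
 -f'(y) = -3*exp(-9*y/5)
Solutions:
 f(y) = C1 - 5*exp(-9*y/5)/3


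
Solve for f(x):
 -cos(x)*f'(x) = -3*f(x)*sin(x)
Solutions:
 f(x) = C1/cos(x)^3


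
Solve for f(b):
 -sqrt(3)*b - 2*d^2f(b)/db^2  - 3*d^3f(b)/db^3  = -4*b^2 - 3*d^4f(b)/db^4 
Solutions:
 f(b) = C1 + C2*b + C3*exp(b*(3 - sqrt(33))/6) + C4*exp(b*(3 + sqrt(33))/6) + b^4/6 + b^3*(-1 - sqrt(3)/12) + 3*b^2*(sqrt(3) + 20)/8


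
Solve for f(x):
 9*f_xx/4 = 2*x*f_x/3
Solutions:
 f(x) = C1 + C2*erfi(2*sqrt(3)*x/9)


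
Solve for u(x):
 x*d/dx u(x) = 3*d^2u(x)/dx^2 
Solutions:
 u(x) = C1 + C2*erfi(sqrt(6)*x/6)


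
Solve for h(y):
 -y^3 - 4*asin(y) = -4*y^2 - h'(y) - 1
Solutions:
 h(y) = C1 + y^4/4 - 4*y^3/3 + 4*y*asin(y) - y + 4*sqrt(1 - y^2)


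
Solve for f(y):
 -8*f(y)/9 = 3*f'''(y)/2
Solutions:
 f(y) = C3*exp(-2*2^(1/3)*y/3) + (C1*sin(2^(1/3)*sqrt(3)*y/3) + C2*cos(2^(1/3)*sqrt(3)*y/3))*exp(2^(1/3)*y/3)


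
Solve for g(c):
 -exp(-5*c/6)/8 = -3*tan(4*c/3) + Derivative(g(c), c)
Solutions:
 g(c) = C1 + 9*log(tan(4*c/3)^2 + 1)/8 + 3*exp(-5*c/6)/20


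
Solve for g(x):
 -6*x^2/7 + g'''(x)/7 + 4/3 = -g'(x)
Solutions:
 g(x) = C1 + C2*sin(sqrt(7)*x) + C3*cos(sqrt(7)*x) + 2*x^3/7 - 232*x/147


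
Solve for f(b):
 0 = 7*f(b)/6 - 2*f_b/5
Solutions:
 f(b) = C1*exp(35*b/12)


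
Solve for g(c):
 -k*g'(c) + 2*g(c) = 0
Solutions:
 g(c) = C1*exp(2*c/k)


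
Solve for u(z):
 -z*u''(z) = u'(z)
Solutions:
 u(z) = C1 + C2*log(z)


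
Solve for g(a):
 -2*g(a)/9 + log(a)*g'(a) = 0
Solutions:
 g(a) = C1*exp(2*li(a)/9)


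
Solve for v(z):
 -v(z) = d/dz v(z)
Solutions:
 v(z) = C1*exp(-z)


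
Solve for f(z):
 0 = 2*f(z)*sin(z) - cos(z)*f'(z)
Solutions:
 f(z) = C1/cos(z)^2


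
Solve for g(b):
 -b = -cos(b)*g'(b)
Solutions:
 g(b) = C1 + Integral(b/cos(b), b)


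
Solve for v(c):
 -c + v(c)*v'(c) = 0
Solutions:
 v(c) = -sqrt(C1 + c^2)
 v(c) = sqrt(C1 + c^2)


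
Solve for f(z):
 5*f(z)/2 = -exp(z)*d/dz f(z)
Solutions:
 f(z) = C1*exp(5*exp(-z)/2)


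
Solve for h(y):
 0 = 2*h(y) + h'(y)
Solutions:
 h(y) = C1*exp(-2*y)


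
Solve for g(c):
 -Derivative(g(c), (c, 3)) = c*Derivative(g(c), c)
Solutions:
 g(c) = C1 + Integral(C2*airyai(-c) + C3*airybi(-c), c)


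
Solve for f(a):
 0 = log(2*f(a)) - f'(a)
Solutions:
 -Integral(1/(log(_y) + log(2)), (_y, f(a))) = C1 - a


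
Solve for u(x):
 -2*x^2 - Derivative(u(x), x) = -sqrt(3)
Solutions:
 u(x) = C1 - 2*x^3/3 + sqrt(3)*x


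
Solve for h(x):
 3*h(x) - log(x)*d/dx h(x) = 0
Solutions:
 h(x) = C1*exp(3*li(x))


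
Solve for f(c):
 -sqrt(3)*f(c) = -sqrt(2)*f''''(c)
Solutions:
 f(c) = C1*exp(-2^(7/8)*3^(1/8)*c/2) + C2*exp(2^(7/8)*3^(1/8)*c/2) + C3*sin(2^(7/8)*3^(1/8)*c/2) + C4*cos(2^(7/8)*3^(1/8)*c/2)


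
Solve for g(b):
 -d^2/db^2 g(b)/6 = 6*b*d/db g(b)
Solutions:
 g(b) = C1 + C2*erf(3*sqrt(2)*b)


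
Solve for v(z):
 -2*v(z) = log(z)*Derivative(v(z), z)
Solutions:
 v(z) = C1*exp(-2*li(z))


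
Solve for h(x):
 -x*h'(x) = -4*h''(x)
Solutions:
 h(x) = C1 + C2*erfi(sqrt(2)*x/4)


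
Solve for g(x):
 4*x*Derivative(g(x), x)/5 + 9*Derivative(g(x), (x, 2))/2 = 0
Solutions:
 g(x) = C1 + C2*erf(2*sqrt(5)*x/15)


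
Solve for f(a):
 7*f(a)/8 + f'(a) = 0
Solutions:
 f(a) = C1*exp(-7*a/8)


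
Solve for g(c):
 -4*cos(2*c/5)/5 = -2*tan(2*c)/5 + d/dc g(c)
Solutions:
 g(c) = C1 - log(cos(2*c))/5 - 2*sin(2*c/5)


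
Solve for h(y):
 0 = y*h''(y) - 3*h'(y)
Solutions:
 h(y) = C1 + C2*y^4


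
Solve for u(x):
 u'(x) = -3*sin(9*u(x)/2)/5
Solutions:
 3*x/5 + log(cos(9*u(x)/2) - 1)/9 - log(cos(9*u(x)/2) + 1)/9 = C1


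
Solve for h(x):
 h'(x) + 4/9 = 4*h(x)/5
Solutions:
 h(x) = C1*exp(4*x/5) + 5/9


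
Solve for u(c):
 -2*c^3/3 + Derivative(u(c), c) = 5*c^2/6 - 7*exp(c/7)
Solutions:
 u(c) = C1 + c^4/6 + 5*c^3/18 - 49*exp(c/7)


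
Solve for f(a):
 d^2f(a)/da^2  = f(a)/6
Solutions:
 f(a) = C1*exp(-sqrt(6)*a/6) + C2*exp(sqrt(6)*a/6)


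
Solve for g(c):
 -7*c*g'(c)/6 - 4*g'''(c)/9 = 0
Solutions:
 g(c) = C1 + Integral(C2*airyai(-21^(1/3)*c/2) + C3*airybi(-21^(1/3)*c/2), c)


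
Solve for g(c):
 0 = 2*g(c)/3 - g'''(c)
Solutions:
 g(c) = C3*exp(2^(1/3)*3^(2/3)*c/3) + (C1*sin(2^(1/3)*3^(1/6)*c/2) + C2*cos(2^(1/3)*3^(1/6)*c/2))*exp(-2^(1/3)*3^(2/3)*c/6)


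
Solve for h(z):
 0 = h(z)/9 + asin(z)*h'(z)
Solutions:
 h(z) = C1*exp(-Integral(1/asin(z), z)/9)


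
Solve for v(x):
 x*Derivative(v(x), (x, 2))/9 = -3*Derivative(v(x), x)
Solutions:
 v(x) = C1 + C2/x^26


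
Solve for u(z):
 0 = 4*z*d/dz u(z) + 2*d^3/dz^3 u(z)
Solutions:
 u(z) = C1 + Integral(C2*airyai(-2^(1/3)*z) + C3*airybi(-2^(1/3)*z), z)


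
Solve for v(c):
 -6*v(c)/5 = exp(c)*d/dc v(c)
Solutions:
 v(c) = C1*exp(6*exp(-c)/5)


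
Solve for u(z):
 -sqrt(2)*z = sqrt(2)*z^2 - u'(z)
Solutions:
 u(z) = C1 + sqrt(2)*z^3/3 + sqrt(2)*z^2/2


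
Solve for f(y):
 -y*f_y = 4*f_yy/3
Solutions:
 f(y) = C1 + C2*erf(sqrt(6)*y/4)


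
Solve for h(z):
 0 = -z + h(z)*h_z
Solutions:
 h(z) = -sqrt(C1 + z^2)
 h(z) = sqrt(C1 + z^2)


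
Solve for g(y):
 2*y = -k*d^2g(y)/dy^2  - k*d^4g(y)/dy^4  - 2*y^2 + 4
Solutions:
 g(y) = C1 + C2*y + C3*exp(-I*y) + C4*exp(I*y) - y^4/(6*k) - y^3/(3*k) + 4*y^2/k


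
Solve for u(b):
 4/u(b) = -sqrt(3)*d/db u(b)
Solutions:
 u(b) = -sqrt(C1 - 24*sqrt(3)*b)/3
 u(b) = sqrt(C1 - 24*sqrt(3)*b)/3


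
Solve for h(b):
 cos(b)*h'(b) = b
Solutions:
 h(b) = C1 + Integral(b/cos(b), b)


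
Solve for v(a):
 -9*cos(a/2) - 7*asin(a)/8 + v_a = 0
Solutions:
 v(a) = C1 + 7*a*asin(a)/8 + 7*sqrt(1 - a^2)/8 + 18*sin(a/2)


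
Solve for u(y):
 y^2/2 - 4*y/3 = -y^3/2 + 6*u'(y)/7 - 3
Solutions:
 u(y) = C1 + 7*y^4/48 + 7*y^3/36 - 7*y^2/9 + 7*y/2


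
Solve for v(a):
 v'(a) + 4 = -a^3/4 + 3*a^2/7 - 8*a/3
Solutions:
 v(a) = C1 - a^4/16 + a^3/7 - 4*a^2/3 - 4*a


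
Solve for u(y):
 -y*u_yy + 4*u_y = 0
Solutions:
 u(y) = C1 + C2*y^5


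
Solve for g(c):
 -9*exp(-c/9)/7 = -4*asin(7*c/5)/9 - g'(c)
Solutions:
 g(c) = C1 - 4*c*asin(7*c/5)/9 - 4*sqrt(25 - 49*c^2)/63 - 81*exp(-c/9)/7


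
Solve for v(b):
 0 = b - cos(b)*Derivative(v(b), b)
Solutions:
 v(b) = C1 + Integral(b/cos(b), b)


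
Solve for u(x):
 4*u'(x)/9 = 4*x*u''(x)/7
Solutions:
 u(x) = C1 + C2*x^(16/9)


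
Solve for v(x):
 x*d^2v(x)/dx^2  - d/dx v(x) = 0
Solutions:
 v(x) = C1 + C2*x^2


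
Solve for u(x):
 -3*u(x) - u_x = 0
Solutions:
 u(x) = C1*exp(-3*x)


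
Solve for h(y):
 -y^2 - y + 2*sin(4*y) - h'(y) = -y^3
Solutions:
 h(y) = C1 + y^4/4 - y^3/3 - y^2/2 - cos(4*y)/2


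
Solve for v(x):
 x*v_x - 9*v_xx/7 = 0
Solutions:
 v(x) = C1 + C2*erfi(sqrt(14)*x/6)


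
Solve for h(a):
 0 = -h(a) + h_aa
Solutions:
 h(a) = C1*exp(-a) + C2*exp(a)


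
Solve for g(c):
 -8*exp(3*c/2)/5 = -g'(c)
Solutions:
 g(c) = C1 + 16*exp(3*c/2)/15


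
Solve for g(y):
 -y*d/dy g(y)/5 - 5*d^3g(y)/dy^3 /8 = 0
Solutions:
 g(y) = C1 + Integral(C2*airyai(-2*5^(1/3)*y/5) + C3*airybi(-2*5^(1/3)*y/5), y)


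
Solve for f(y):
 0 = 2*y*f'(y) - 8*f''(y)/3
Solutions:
 f(y) = C1 + C2*erfi(sqrt(6)*y/4)


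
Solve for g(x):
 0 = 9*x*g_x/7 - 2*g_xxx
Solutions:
 g(x) = C1 + Integral(C2*airyai(42^(2/3)*x/14) + C3*airybi(42^(2/3)*x/14), x)


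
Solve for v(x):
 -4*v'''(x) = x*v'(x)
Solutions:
 v(x) = C1 + Integral(C2*airyai(-2^(1/3)*x/2) + C3*airybi(-2^(1/3)*x/2), x)


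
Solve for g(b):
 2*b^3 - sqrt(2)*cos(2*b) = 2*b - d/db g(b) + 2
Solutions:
 g(b) = C1 - b^4/2 + b^2 + 2*b + sqrt(2)*sin(2*b)/2


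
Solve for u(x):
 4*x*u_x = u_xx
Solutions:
 u(x) = C1 + C2*erfi(sqrt(2)*x)


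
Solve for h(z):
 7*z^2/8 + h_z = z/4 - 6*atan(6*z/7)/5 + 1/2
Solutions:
 h(z) = C1 - 7*z^3/24 + z^2/8 - 6*z*atan(6*z/7)/5 + z/2 + 7*log(36*z^2 + 49)/10


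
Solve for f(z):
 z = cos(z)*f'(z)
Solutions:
 f(z) = C1 + Integral(z/cos(z), z)


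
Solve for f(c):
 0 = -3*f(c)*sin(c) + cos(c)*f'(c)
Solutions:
 f(c) = C1/cos(c)^3


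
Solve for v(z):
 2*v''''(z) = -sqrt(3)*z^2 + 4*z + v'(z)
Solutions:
 v(z) = C1 + C4*exp(2^(2/3)*z/2) + sqrt(3)*z^3/3 - 2*z^2 + (C2*sin(2^(2/3)*sqrt(3)*z/4) + C3*cos(2^(2/3)*sqrt(3)*z/4))*exp(-2^(2/3)*z/4)


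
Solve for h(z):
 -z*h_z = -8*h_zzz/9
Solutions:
 h(z) = C1 + Integral(C2*airyai(3^(2/3)*z/2) + C3*airybi(3^(2/3)*z/2), z)


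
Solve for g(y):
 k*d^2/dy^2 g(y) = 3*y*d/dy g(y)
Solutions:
 g(y) = C1 + C2*erf(sqrt(6)*y*sqrt(-1/k)/2)/sqrt(-1/k)


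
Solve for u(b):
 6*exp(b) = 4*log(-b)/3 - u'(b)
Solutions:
 u(b) = C1 + 4*b*log(-b)/3 - 4*b/3 - 6*exp(b)


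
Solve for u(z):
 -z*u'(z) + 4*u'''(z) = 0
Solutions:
 u(z) = C1 + Integral(C2*airyai(2^(1/3)*z/2) + C3*airybi(2^(1/3)*z/2), z)


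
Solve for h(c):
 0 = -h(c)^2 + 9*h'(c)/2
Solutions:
 h(c) = -9/(C1 + 2*c)


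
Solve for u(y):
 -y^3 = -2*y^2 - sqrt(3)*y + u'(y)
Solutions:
 u(y) = C1 - y^4/4 + 2*y^3/3 + sqrt(3)*y^2/2


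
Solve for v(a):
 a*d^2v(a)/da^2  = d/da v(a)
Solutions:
 v(a) = C1 + C2*a^2


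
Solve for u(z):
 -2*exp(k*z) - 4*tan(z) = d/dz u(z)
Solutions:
 u(z) = C1 - 2*Piecewise((exp(k*z)/k, Ne(k, 0)), (z, True)) + 4*log(cos(z))


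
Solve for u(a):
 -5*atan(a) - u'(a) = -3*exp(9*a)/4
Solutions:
 u(a) = C1 - 5*a*atan(a) + exp(9*a)/12 + 5*log(a^2 + 1)/2


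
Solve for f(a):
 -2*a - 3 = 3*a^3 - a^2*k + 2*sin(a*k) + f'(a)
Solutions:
 f(a) = C1 - 3*a^4/4 + a^3*k/3 - a^2 - 3*a + 2*cos(a*k)/k


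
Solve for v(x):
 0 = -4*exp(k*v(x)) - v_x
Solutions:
 v(x) = Piecewise((log(1/(C1*k + 4*k*x))/k, Ne(k, 0)), (nan, True))
 v(x) = Piecewise((C1 - 4*x, Eq(k, 0)), (nan, True))


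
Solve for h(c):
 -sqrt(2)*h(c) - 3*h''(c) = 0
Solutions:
 h(c) = C1*sin(2^(1/4)*sqrt(3)*c/3) + C2*cos(2^(1/4)*sqrt(3)*c/3)


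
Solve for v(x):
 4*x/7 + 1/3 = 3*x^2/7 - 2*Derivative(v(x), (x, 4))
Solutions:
 v(x) = C1 + C2*x + C3*x^2 + C4*x^3 + x^6/1680 - x^5/420 - x^4/144


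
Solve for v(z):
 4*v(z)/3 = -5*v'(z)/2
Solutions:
 v(z) = C1*exp(-8*z/15)


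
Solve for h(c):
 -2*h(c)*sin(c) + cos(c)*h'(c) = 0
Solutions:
 h(c) = C1/cos(c)^2


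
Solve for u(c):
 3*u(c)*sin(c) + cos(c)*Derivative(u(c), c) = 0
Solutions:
 u(c) = C1*cos(c)^3


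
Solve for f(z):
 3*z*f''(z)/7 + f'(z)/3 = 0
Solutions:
 f(z) = C1 + C2*z^(2/9)


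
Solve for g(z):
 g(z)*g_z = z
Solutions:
 g(z) = -sqrt(C1 + z^2)
 g(z) = sqrt(C1 + z^2)


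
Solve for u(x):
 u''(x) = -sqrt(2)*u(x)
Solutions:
 u(x) = C1*sin(2^(1/4)*x) + C2*cos(2^(1/4)*x)


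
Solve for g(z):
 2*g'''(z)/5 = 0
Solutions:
 g(z) = C1 + C2*z + C3*z^2


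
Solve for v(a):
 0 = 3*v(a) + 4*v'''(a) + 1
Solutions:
 v(a) = C3*exp(-6^(1/3)*a/2) + (C1*sin(2^(1/3)*3^(5/6)*a/4) + C2*cos(2^(1/3)*3^(5/6)*a/4))*exp(6^(1/3)*a/4) - 1/3


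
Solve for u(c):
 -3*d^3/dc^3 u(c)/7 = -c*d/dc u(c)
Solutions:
 u(c) = C1 + Integral(C2*airyai(3^(2/3)*7^(1/3)*c/3) + C3*airybi(3^(2/3)*7^(1/3)*c/3), c)


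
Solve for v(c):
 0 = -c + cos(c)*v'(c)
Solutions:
 v(c) = C1 + Integral(c/cos(c), c)


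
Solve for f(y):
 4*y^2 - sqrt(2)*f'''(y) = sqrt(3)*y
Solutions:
 f(y) = C1 + C2*y + C3*y^2 + sqrt(2)*y^5/30 - sqrt(6)*y^4/48


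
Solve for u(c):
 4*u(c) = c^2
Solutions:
 u(c) = c^2/4


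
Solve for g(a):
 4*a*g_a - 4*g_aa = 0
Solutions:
 g(a) = C1 + C2*erfi(sqrt(2)*a/2)


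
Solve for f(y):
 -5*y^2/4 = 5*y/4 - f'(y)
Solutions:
 f(y) = C1 + 5*y^3/12 + 5*y^2/8


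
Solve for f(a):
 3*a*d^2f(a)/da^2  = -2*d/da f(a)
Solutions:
 f(a) = C1 + C2*a^(1/3)


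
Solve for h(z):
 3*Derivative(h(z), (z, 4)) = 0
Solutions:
 h(z) = C1 + C2*z + C3*z^2 + C4*z^3


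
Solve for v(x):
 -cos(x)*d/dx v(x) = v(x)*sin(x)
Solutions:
 v(x) = C1*cos(x)


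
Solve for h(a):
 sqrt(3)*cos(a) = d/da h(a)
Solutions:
 h(a) = C1 + sqrt(3)*sin(a)


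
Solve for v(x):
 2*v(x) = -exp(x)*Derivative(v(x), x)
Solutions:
 v(x) = C1*exp(2*exp(-x))


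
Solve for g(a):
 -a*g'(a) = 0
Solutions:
 g(a) = C1


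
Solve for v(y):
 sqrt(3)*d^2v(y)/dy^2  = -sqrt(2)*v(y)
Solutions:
 v(y) = C1*sin(2^(1/4)*3^(3/4)*y/3) + C2*cos(2^(1/4)*3^(3/4)*y/3)


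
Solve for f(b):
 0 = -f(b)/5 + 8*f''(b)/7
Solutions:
 f(b) = C1*exp(-sqrt(70)*b/20) + C2*exp(sqrt(70)*b/20)


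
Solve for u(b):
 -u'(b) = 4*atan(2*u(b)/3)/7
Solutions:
 Integral(1/atan(2*_y/3), (_y, u(b))) = C1 - 4*b/7


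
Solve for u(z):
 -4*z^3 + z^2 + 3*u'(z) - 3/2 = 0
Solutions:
 u(z) = C1 + z^4/3 - z^3/9 + z/2


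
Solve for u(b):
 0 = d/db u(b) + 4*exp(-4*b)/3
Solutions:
 u(b) = C1 + exp(-4*b)/3


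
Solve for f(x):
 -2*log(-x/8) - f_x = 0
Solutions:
 f(x) = C1 - 2*x*log(-x) + 2*x*(1 + 3*log(2))


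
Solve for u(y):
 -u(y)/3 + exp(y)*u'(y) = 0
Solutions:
 u(y) = C1*exp(-exp(-y)/3)


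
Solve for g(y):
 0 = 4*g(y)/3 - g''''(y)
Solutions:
 g(y) = C1*exp(-sqrt(2)*3^(3/4)*y/3) + C2*exp(sqrt(2)*3^(3/4)*y/3) + C3*sin(sqrt(2)*3^(3/4)*y/3) + C4*cos(sqrt(2)*3^(3/4)*y/3)


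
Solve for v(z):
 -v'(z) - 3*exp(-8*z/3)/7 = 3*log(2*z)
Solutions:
 v(z) = C1 - 3*z*log(z) + 3*z*(1 - log(2)) + 9*exp(-8*z/3)/56


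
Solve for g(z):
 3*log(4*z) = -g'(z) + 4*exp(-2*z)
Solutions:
 g(z) = C1 - 3*z*log(z) + 3*z*(1 - 2*log(2)) - 2*exp(-2*z)


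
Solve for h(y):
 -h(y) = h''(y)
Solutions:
 h(y) = C1*sin(y) + C2*cos(y)


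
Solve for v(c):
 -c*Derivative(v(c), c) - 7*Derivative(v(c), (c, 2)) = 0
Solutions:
 v(c) = C1 + C2*erf(sqrt(14)*c/14)


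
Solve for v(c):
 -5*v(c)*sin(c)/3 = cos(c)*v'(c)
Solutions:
 v(c) = C1*cos(c)^(5/3)


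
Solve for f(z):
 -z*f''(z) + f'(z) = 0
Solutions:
 f(z) = C1 + C2*z^2


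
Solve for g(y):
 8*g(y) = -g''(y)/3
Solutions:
 g(y) = C1*sin(2*sqrt(6)*y) + C2*cos(2*sqrt(6)*y)


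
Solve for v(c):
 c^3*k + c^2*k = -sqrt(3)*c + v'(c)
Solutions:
 v(c) = C1 + c^4*k/4 + c^3*k/3 + sqrt(3)*c^2/2


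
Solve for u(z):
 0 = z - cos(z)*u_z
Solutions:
 u(z) = C1 + Integral(z/cos(z), z)


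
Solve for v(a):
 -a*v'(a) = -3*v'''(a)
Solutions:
 v(a) = C1 + Integral(C2*airyai(3^(2/3)*a/3) + C3*airybi(3^(2/3)*a/3), a)


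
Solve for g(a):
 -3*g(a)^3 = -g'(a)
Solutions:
 g(a) = -sqrt(2)*sqrt(-1/(C1 + 3*a))/2
 g(a) = sqrt(2)*sqrt(-1/(C1 + 3*a))/2


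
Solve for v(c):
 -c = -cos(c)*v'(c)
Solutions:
 v(c) = C1 + Integral(c/cos(c), c)


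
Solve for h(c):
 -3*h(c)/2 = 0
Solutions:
 h(c) = 0


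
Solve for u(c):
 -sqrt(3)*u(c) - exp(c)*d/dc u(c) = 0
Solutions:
 u(c) = C1*exp(sqrt(3)*exp(-c))


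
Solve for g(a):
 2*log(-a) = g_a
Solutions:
 g(a) = C1 + 2*a*log(-a) - 2*a


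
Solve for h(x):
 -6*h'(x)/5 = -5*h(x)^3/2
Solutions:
 h(x) = -sqrt(6)*sqrt(-1/(C1 + 25*x))
 h(x) = sqrt(6)*sqrt(-1/(C1 + 25*x))


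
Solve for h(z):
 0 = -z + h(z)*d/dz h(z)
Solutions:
 h(z) = -sqrt(C1 + z^2)
 h(z) = sqrt(C1 + z^2)


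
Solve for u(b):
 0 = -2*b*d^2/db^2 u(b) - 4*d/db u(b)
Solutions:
 u(b) = C1 + C2/b


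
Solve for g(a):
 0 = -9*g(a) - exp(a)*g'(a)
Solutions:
 g(a) = C1*exp(9*exp(-a))
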